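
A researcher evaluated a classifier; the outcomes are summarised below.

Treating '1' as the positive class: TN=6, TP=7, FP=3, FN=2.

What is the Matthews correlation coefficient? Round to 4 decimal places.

MCC = (TP·TN − FP·FN) / √((TP+FP)(TP+FN)(TN+FP)(TN+FN))
Numerator = 7·6 − 3·2 = 36
Denominator = √(10·9·9·8) = √6480 = 80.4984
MCC = 36 / 80.4984 = 0.4472

0.4472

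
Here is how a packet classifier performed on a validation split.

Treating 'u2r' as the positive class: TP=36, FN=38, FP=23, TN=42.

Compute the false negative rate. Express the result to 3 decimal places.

0.514

FNR = FN/(FN+TP) = 38/(38+36) = 0.514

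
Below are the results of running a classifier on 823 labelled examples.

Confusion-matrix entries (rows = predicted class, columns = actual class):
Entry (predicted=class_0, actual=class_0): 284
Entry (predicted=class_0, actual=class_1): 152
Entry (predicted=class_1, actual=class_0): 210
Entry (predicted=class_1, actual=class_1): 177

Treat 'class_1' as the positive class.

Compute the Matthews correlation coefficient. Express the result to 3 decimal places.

0.111

MCC = (TP·TN − FP·FN) / √((TP+FP)(TP+FN)(TN+FP)(TN+FN))
Numerator = 177·284 − 210·152 = 18348
Denominator = √(387·329·494·436) = √27423337032 = 165599.9307
MCC = 18348 / 165599.9307 = 0.111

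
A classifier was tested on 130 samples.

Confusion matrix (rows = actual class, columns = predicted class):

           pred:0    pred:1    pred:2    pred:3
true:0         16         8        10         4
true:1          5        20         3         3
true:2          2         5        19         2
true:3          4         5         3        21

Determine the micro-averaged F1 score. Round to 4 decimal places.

Micro-averaging pools counts across classes: ΣTP=76, ΣFP=54, ΣFN=54.
Micro-F1 score = 2·TP/(2·TP+FP+FN) on pooled counts = 0.5846 (equals overall accuracy in single-label multiclass).

0.5846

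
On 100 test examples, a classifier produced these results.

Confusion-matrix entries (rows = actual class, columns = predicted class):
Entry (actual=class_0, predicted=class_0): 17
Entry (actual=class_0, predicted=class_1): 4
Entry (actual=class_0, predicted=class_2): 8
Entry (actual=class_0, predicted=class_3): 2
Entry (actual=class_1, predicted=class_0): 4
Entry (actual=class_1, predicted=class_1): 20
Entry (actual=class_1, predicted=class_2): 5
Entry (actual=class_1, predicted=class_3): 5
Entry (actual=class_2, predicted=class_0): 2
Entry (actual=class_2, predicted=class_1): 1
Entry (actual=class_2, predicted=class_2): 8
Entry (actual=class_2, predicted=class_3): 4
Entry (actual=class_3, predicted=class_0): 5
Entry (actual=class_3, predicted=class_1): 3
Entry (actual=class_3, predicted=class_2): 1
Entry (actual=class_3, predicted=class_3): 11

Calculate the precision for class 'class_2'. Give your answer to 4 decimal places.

Take TP from the diagonal, FP from the rest of the 'class_2' prediction marginal, FN from the rest of the 'class_2' actual marginal.
precision = TP/(TP+FP).
class_2: TP=8, FP=8+5+1=14 → 8/22 = 0.36364

0.3636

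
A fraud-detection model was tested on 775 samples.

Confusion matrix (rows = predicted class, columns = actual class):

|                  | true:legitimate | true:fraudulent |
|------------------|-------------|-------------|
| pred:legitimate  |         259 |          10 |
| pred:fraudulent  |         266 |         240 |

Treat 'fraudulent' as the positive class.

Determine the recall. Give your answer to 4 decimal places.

Recall = TP/(TP+FN) = 240/(240+10) = 240/250 = 0.9600

0.9600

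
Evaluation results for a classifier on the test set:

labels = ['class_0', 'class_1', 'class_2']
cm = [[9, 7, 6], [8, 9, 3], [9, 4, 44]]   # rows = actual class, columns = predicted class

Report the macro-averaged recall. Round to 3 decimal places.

0.544

Per-class recall (TP/(TP+FN)):
  class_0: TP=9, FN=7+6=13 → 9/22 = 0.4091
  class_1: TP=9, FN=8+3=11 → 9/20 = 0.4500
  class_2: TP=44, FN=9+4=13 → 44/57 = 0.7719
Macro-recall = mean = (0.4091 + 0.4500 + 0.7719) / 3 = 0.544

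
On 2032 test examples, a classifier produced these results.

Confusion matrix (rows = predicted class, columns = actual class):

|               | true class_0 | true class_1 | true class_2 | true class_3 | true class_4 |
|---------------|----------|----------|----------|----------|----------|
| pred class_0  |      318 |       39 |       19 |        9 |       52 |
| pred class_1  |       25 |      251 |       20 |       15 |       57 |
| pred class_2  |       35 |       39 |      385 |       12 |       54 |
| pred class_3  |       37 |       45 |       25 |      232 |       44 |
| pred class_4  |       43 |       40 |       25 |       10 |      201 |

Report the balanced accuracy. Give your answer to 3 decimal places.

0.688

Balanced accuracy = mean of per-class recall.
  class_0: recall = 318/458 = 0.6943
  class_1: recall = 251/414 = 0.6063
  class_2: recall = 385/474 = 0.8122
  class_3: recall = 232/278 = 0.8345
  class_4: recall = 201/408 = 0.4926
Mean = (0.6943 + 0.6063 + 0.8122 + 0.8345 + 0.4926) / 5 = 0.688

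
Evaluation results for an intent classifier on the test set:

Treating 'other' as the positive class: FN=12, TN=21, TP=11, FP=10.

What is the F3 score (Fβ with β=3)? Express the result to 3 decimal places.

Fβ = (1+β²)·TP / ((1+β²)·TP + β²·FN + FP), with β²=9
= 10·11 / (10·11 + 9·12 + 10) = 0.482

0.482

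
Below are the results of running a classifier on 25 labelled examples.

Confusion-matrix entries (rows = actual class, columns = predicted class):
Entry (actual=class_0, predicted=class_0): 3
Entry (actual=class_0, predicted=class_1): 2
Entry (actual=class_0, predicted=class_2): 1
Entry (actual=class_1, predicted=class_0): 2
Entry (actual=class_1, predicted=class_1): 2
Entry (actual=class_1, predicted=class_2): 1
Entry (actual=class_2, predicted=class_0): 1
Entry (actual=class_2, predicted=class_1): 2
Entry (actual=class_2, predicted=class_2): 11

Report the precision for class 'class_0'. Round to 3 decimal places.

0.500

Take TP from the diagonal, FP from the rest of the 'class_0' prediction marginal, FN from the rest of the 'class_0' actual marginal.
precision = TP/(TP+FP).
class_0: TP=3, FP=2+1=3 → 3/6 = 0.5000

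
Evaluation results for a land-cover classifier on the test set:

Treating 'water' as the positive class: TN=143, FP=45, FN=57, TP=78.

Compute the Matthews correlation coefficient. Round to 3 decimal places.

0.344

MCC = (TP·TN − FP·FN) / √((TP+FP)(TP+FN)(TN+FP)(TN+FN))
Numerator = 78·143 − 45·57 = 8589
Denominator = √(123·135·188·200) = √624348000 = 24986.9566
MCC = 8589 / 24986.9566 = 0.344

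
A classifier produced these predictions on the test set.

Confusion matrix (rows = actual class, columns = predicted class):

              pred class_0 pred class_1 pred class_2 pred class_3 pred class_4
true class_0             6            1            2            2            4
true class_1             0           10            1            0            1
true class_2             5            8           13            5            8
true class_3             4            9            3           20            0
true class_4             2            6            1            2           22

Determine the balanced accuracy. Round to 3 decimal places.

Balanced accuracy = mean of per-class recall.
  class_0: recall = 6/15 = 0.4000
  class_1: recall = 10/12 = 0.8333
  class_2: recall = 13/39 = 0.3333
  class_3: recall = 20/36 = 0.5556
  class_4: recall = 22/33 = 0.6667
Mean = (0.4000 + 0.8333 + 0.3333 + 0.5556 + 0.6667) / 5 = 0.558

0.558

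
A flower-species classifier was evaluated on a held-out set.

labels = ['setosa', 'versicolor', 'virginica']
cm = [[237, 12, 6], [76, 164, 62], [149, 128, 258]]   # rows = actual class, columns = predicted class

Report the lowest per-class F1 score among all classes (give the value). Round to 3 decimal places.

Per-class F1 score (2·TP/(2·TP+FP+FN)):
  setosa: TP=237, FP=76+149=225, FN=12+6=18 → 474/717 = 0.6611
  versicolor: TP=164, FP=12+128=140, FN=76+62=138 → 328/606 = 0.5413
  virginica: TP=258, FP=6+62=68, FN=149+128=277 → 516/861 = 0.5993
Lowest is class 'versicolor' with F1 score = 0.541.

0.541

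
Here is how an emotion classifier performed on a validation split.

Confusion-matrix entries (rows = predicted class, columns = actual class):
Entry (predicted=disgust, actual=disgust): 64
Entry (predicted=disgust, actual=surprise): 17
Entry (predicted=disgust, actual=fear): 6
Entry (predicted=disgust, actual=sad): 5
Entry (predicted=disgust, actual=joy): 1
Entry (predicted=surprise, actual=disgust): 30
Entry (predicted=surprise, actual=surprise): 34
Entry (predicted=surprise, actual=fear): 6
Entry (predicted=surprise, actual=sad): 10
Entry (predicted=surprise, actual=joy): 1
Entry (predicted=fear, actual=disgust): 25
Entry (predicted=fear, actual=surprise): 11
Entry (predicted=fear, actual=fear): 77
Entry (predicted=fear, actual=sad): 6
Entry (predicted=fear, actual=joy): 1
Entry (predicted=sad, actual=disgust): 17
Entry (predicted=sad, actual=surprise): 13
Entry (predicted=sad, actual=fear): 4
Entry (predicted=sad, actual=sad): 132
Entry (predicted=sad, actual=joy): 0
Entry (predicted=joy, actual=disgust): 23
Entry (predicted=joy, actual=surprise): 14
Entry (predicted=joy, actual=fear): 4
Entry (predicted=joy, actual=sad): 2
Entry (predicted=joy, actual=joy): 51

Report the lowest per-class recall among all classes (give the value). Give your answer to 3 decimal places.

Per-class recall (TP/(TP+FN)):
  disgust: TP=64, FN=30+25+17+23=95 → 64/159 = 0.4025
  surprise: TP=34, FN=17+11+13+14=55 → 34/89 = 0.3820
  fear: TP=77, FN=6+6+4+4=20 → 77/97 = 0.7938
  sad: TP=132, FN=5+10+6+2=23 → 132/155 = 0.8516
  joy: TP=51, FN=1+1+1+0=3 → 51/54 = 0.9444
Lowest is class 'surprise' with recall = 0.382.

0.382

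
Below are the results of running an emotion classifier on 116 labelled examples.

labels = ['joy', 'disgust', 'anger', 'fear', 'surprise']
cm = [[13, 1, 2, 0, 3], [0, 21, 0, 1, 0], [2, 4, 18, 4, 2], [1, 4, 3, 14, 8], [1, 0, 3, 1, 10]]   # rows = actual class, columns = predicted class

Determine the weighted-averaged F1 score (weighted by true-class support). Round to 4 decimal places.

0.6506

Per-class F1 score (2·TP/(2·TP+FP+FN)):
  joy: TP=13, FP=0+2+1+1=4, FN=1+2+0+3=6 → 26/36 = 0.72222
  disgust: TP=21, FP=1+4+4+0=9, FN=0+0+1+0=1 → 42/52 = 0.80769
  anger: TP=18, FP=2+0+3+3=8, FN=2+4+4+2=12 → 36/56 = 0.64286
  fear: TP=14, FP=0+1+4+1=6, FN=1+4+3+8=16 → 28/50 = 0.56000
  surprise: TP=10, FP=3+0+2+8=13, FN=1+0+3+1=5 → 20/38 = 0.52632
Weighted-F1 score = Σ (supportᵢ/N)·F1 scoreᵢ with N=116: (19/116)·0.72222 + (22/116)·0.80769 + (30/116)·0.64286 + (30/116)·0.56000 + (15/116)·0.52632 = 0.6506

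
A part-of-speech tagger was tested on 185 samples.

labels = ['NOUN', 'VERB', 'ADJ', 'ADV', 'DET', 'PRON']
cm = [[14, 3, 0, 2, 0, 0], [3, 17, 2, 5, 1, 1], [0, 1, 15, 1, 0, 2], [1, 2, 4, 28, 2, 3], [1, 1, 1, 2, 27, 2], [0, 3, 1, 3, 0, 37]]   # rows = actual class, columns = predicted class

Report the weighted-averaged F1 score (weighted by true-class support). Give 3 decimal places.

0.747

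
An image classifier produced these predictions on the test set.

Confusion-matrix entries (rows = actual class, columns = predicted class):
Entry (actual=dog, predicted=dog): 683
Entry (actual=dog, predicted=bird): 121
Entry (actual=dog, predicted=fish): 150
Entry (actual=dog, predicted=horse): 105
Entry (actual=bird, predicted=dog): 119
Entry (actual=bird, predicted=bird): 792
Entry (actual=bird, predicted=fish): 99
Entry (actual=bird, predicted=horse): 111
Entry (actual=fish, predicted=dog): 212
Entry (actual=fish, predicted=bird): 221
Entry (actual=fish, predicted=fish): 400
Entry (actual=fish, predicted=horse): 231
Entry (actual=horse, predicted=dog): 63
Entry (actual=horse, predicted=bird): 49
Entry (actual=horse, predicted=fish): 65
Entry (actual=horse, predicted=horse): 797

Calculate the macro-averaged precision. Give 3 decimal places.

Per-class precision (TP/(TP+FP)):
  dog: TP=683, FP=119+212+63=394 → 683/1077 = 0.6342
  bird: TP=792, FP=121+221+49=391 → 792/1183 = 0.6695
  fish: TP=400, FP=150+99+65=314 → 400/714 = 0.5602
  horse: TP=797, FP=105+111+231=447 → 797/1244 = 0.6407
Macro-precision = mean = (0.6342 + 0.6695 + 0.5602 + 0.6407) / 4 = 0.626

0.626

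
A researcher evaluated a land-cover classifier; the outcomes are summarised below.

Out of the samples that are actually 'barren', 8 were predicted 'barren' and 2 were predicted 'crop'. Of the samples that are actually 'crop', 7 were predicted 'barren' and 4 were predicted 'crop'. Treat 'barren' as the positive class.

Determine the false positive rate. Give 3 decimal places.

0.636

FPR = FP/(FP+TN) = 7/(7+4) = 0.636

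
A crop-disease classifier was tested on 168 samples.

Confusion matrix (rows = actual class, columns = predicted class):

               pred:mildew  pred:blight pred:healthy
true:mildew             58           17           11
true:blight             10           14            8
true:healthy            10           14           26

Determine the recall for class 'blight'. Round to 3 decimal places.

recall = TP/(TP+FN).
blight: TP=14, FN=10+8=18 → 14/32 = 0.4375

0.438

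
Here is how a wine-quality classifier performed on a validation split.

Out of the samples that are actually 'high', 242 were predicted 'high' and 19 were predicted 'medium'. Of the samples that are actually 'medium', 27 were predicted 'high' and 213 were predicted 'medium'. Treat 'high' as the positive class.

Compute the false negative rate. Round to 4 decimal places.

0.0728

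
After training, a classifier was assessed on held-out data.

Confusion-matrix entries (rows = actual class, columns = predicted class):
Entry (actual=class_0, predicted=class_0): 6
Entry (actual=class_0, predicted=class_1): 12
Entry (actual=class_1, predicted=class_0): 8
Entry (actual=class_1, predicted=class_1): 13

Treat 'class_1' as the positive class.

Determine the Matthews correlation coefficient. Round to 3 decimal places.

MCC = (TP·TN − FP·FN) / √((TP+FP)(TP+FN)(TN+FP)(TN+FN))
Numerator = 13·6 − 12·8 = -18
Denominator = √(25·21·18·14) = √132300 = 363.7307
MCC = -18 / 363.7307 = -0.049

-0.049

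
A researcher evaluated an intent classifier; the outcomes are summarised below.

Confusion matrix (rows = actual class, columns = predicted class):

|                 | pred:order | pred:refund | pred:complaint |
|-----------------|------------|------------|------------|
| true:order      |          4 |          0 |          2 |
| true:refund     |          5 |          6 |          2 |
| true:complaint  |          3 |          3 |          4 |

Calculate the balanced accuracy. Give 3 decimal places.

Balanced accuracy = mean of per-class recall.
  order: recall = 4/6 = 0.6667
  refund: recall = 6/13 = 0.4615
  complaint: recall = 4/10 = 0.4000
Mean = (0.6667 + 0.4615 + 0.4000) / 3 = 0.509

0.509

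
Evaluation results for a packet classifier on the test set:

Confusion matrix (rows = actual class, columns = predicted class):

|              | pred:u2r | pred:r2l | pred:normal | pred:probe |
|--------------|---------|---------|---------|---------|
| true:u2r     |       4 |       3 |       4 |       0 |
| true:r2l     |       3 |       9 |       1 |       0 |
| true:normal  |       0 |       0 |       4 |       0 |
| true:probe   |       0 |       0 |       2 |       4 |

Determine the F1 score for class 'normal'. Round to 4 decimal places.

0.5333

Take TP from the diagonal, FP from the rest of the 'normal' prediction marginal, FN from the rest of the 'normal' actual marginal.
F1 score = 2·TP/(2·TP+FP+FN).
normal: TP=4, FP=4+1+2=7, FN=0+0+0=0 → 8/15 = 0.53333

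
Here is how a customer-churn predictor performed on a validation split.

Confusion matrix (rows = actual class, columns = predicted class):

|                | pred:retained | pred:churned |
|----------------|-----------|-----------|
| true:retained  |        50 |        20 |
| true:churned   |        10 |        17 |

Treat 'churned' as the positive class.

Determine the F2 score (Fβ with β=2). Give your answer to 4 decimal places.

0.5862

Fβ = (1+β²)·TP / ((1+β²)·TP + β²·FN + FP), with β²=4
= 5·17 / (5·17 + 4·10 + 20) = 0.5862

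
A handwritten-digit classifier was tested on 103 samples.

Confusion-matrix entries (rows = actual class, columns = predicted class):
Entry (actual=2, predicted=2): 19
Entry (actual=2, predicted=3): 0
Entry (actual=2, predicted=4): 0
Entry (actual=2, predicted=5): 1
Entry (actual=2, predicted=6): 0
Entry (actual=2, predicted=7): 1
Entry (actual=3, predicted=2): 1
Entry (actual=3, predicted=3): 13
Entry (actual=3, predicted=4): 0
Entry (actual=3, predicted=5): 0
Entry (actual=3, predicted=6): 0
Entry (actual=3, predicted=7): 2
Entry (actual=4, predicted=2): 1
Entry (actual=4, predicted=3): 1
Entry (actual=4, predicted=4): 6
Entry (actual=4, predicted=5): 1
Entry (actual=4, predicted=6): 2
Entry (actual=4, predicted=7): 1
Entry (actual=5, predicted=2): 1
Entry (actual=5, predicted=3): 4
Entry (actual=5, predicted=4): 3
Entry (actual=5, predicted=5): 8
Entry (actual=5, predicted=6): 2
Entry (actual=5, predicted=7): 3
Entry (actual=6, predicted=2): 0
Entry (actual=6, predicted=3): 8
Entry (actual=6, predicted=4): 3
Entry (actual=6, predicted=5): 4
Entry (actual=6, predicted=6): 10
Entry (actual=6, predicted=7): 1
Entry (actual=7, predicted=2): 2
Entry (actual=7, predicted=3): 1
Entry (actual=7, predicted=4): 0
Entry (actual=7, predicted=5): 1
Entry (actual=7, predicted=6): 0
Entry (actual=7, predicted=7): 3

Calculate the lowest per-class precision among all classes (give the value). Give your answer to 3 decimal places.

Per-class precision (TP/(TP+FP)):
  2: TP=19, FP=1+1+1+0+2=5 → 19/24 = 0.7917
  3: TP=13, FP=0+1+4+8+1=14 → 13/27 = 0.4815
  4: TP=6, FP=0+0+3+3+0=6 → 6/12 = 0.5000
  5: TP=8, FP=1+0+1+4+1=7 → 8/15 = 0.5333
  6: TP=10, FP=0+0+2+2+0=4 → 10/14 = 0.7143
  7: TP=3, FP=1+2+1+3+1=8 → 3/11 = 0.2727
Lowest is class '7' with precision = 0.273.

0.273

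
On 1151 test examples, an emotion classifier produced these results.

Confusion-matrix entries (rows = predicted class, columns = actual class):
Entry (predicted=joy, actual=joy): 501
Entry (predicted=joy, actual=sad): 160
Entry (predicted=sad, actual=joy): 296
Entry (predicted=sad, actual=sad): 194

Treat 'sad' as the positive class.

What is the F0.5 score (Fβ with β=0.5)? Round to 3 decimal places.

Fβ = (1+β²)·TP / ((1+β²)·TP + β²·FN + FP), with β²=1/4
= 1.25·194 / (1.25·194 + 0.25·160 + 296) = 0.419

0.419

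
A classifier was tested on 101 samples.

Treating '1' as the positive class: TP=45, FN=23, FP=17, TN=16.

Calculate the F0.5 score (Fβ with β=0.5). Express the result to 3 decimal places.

Fβ = (1+β²)·TP / ((1+β²)·TP + β²·FN + FP), with β²=1/4
= 1.25·45 / (1.25·45 + 0.25·23 + 17) = 0.712

0.712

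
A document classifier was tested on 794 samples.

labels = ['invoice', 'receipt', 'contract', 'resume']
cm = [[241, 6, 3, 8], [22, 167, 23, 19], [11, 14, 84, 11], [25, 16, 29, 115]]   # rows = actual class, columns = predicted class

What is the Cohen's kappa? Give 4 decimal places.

0.6782

Observed agreement pₒ = trace/N = 607/794 = 0.76448
Expected agreement pₑ = Σ (rowᵢ·colᵢ)/N² = (258·299 + 231·203 + 120·139 + 185·153)/794² = 0.26810
κ = (pₒ − pₑ)/(1 − pₑ) = (0.76448 − 0.26810)/(1 − 0.26810) = 0.6782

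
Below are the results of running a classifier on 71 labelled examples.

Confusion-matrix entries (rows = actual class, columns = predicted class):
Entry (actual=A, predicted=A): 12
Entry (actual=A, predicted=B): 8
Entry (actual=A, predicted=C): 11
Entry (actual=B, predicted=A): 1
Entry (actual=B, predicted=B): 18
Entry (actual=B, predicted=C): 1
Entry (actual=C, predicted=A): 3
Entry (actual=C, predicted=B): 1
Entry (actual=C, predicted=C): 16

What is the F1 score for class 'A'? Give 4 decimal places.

Treat 'A' as positive and all other classes as negative.
F1 score = 2·TP/(2·TP+FP+FN).
A: TP=12, FP=1+3=4, FN=8+11=19 → 24/47 = 0.51064

0.5106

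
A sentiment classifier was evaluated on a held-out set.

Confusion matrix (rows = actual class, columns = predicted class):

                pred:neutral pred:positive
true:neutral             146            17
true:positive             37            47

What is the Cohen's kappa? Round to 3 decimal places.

Observed agreement pₒ = trace/N = 193/247 = 0.7814
Expected agreement pₑ = Σ (rowᵢ·colᵢ)/N² = (163·183 + 84·64)/247² = 0.5770
κ = (pₒ − pₑ)/(1 − pₑ) = (0.7814 − 0.5770)/(1 − 0.5770) = 0.483

0.483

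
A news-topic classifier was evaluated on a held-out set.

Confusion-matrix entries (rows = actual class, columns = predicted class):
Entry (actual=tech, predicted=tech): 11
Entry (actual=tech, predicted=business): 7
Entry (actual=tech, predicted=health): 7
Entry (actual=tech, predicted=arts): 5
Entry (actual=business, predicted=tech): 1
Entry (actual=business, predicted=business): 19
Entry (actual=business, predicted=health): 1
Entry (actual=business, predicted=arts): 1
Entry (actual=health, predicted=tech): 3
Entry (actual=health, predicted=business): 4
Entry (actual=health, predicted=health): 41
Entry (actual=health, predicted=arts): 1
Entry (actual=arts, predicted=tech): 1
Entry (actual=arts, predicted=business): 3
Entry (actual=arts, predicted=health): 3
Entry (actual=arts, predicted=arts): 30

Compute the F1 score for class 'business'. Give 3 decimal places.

0.691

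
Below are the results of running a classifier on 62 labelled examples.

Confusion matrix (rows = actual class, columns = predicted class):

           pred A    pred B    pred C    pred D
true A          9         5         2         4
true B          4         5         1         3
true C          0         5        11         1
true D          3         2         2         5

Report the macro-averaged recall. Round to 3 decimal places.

Per-class recall (TP/(TP+FN)):
  A: TP=9, FN=5+2+4=11 → 9/20 = 0.4500
  B: TP=5, FN=4+1+3=8 → 5/13 = 0.3846
  C: TP=11, FN=0+5+1=6 → 11/17 = 0.6471
  D: TP=5, FN=3+2+2=7 → 5/12 = 0.4167
Macro-recall = mean = (0.4500 + 0.3846 + 0.6471 + 0.4167) / 4 = 0.475

0.475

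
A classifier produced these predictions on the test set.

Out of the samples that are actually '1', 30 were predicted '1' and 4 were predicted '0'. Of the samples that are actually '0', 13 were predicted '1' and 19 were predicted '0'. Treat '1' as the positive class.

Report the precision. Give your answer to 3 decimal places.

Precision = TP/(TP+FP) = 30/(30+13) = 30/43 = 0.698

0.698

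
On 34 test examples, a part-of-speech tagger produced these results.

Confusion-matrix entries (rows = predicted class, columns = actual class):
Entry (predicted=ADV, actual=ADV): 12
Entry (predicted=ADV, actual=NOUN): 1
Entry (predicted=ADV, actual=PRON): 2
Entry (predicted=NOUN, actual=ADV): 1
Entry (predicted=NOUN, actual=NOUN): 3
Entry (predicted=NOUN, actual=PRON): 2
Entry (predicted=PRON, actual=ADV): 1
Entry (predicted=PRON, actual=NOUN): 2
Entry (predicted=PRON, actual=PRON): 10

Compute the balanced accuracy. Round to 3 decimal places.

Balanced accuracy = mean of per-class recall.
  ADV: recall = 12/14 = 0.8571
  NOUN: recall = 3/6 = 0.5000
  PRON: recall = 10/14 = 0.7143
Mean = (0.8571 + 0.5000 + 0.7143) / 3 = 0.690

0.690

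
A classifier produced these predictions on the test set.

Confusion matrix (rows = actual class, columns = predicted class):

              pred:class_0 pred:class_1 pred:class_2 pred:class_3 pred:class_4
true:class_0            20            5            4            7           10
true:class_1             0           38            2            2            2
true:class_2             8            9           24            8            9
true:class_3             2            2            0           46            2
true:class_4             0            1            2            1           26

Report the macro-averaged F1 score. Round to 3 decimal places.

0.656

Per-class F1 score (2·TP/(2·TP+FP+FN)):
  class_0: TP=20, FP=0+8+2+0=10, FN=5+4+7+10=26 → 40/76 = 0.5263
  class_1: TP=38, FP=5+9+2+1=17, FN=0+2+2+2=6 → 76/99 = 0.7677
  class_2: TP=24, FP=4+2+0+2=8, FN=8+9+8+9=34 → 48/90 = 0.5333
  class_3: TP=46, FP=7+2+8+1=18, FN=2+2+0+2=6 → 92/116 = 0.7931
  class_4: TP=26, FP=10+2+9+2=23, FN=0+1+2+1=4 → 52/79 = 0.6582
Macro-F1 score = mean = (0.5263 + 0.7677 + 0.5333 + 0.7931 + 0.6582) / 5 = 0.656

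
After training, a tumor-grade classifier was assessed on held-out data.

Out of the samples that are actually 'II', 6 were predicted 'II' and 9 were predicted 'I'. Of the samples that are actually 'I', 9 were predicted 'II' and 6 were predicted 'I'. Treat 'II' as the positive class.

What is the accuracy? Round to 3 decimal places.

0.400

Accuracy = (TP+TN)/N = (6+6)/30 = 0.400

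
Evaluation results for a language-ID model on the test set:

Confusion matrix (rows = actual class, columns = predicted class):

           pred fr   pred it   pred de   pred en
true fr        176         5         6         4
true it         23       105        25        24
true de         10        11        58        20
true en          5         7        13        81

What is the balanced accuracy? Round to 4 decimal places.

0.7162

Balanced accuracy = mean of per-class recall.
  fr: recall = 176/191 = 0.92147
  it: recall = 105/177 = 0.59322
  de: recall = 58/99 = 0.58586
  en: recall = 81/106 = 0.76415
Mean = (0.92147 + 0.59322 + 0.58586 + 0.76415) / 4 = 0.7162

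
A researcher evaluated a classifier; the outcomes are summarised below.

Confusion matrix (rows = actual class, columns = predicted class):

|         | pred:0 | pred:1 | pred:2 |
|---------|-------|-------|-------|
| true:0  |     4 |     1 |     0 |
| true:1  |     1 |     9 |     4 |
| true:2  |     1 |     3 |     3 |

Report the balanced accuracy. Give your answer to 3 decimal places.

Balanced accuracy = mean of per-class recall.
  0: recall = 4/5 = 0.8000
  1: recall = 9/14 = 0.6429
  2: recall = 3/7 = 0.4286
Mean = (0.8000 + 0.6429 + 0.4286) / 3 = 0.624

0.624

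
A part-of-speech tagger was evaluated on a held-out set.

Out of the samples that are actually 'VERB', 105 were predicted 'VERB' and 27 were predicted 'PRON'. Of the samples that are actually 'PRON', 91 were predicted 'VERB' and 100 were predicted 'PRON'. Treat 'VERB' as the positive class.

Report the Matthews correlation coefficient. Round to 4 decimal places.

0.3211

MCC = (TP·TN − FP·FN) / √((TP+FP)(TP+FN)(TN+FP)(TN+FN))
Numerator = 105·100 − 91·27 = 8043
Denominator = √(196·132·191·127) = √627577104 = 25051.4891
MCC = 8043 / 25051.4891 = 0.3211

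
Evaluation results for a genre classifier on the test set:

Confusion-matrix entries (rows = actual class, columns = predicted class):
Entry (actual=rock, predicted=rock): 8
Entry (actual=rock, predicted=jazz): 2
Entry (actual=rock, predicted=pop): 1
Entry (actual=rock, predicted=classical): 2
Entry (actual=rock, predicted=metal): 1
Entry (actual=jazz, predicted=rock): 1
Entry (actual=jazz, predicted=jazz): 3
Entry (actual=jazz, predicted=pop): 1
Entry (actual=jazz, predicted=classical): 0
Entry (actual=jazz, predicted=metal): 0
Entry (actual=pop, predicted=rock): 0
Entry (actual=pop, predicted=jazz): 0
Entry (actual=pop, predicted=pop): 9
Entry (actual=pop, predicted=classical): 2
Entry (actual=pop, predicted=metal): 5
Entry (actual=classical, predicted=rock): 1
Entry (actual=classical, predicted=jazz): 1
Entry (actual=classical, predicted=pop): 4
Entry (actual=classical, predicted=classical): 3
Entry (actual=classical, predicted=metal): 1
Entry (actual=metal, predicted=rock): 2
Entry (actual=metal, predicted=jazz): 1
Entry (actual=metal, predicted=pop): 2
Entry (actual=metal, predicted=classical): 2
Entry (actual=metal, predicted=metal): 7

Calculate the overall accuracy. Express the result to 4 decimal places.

Accuracy = trace / total = (8+3+9+3+7=30) / 59 = 30/59 = 0.5085

0.5085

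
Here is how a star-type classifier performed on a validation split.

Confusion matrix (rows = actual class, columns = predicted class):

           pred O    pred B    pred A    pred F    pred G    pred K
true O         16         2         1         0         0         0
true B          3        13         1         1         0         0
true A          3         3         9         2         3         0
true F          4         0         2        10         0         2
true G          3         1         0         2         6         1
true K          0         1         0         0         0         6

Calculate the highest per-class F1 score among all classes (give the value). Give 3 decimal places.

Per-class F1 score (2·TP/(2·TP+FP+FN)):
  O: TP=16, FP=3+3+4+3+0=13, FN=2+1+0+0+0=3 → 32/48 = 0.6667
  B: TP=13, FP=2+3+0+1+1=7, FN=3+1+1+0+0=5 → 26/38 = 0.6842
  A: TP=9, FP=1+1+2+0+0=4, FN=3+3+2+3+0=11 → 18/33 = 0.5455
  F: TP=10, FP=0+1+2+2+0=5, FN=4+0+2+0+2=8 → 20/33 = 0.6061
  G: TP=6, FP=0+0+3+0+0=3, FN=3+1+0+2+1=7 → 12/22 = 0.5455
  K: TP=6, FP=0+0+0+2+1=3, FN=0+1+0+0+0=1 → 12/16 = 0.7500
Highest is class 'K' with F1 score = 0.750.

0.750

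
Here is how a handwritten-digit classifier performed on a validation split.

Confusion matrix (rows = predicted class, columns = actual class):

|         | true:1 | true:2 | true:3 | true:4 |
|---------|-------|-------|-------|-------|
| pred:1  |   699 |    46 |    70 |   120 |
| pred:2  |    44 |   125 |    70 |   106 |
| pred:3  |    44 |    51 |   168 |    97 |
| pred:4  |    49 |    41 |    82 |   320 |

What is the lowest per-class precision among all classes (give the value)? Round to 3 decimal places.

Per-class precision (TP/(TP+FP)):
  1: TP=699, FP=46+70+120=236 → 699/935 = 0.7476
  2: TP=125, FP=44+70+106=220 → 125/345 = 0.3623
  3: TP=168, FP=44+51+97=192 → 168/360 = 0.4667
  4: TP=320, FP=49+41+82=172 → 320/492 = 0.6504
Lowest is class '2' with precision = 0.362.

0.362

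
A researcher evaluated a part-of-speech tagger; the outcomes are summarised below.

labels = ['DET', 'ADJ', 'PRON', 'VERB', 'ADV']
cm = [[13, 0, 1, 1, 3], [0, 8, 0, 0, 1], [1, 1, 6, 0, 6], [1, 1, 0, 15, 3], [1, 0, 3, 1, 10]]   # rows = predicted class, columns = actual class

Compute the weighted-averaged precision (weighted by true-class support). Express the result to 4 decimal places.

0.6949

Per-class precision (TP/(TP+FP)):
  DET: TP=13, FP=0+1+1+3=5 → 13/18 = 0.72222
  ADJ: TP=8, FP=0+0+0+1=1 → 8/9 = 0.88889
  PRON: TP=6, FP=1+1+0+6=8 → 6/14 = 0.42857
  VERB: TP=15, FP=1+1+0+3=5 → 15/20 = 0.75000
  ADV: TP=10, FP=1+0+3+1=5 → 10/15 = 0.66667
Weighted-precision = Σ (supportᵢ/N)·precisionᵢ with N=76: (16/76)·0.72222 + (10/76)·0.88889 + (10/76)·0.42857 + (17/76)·0.75000 + (23/76)·0.66667 = 0.6949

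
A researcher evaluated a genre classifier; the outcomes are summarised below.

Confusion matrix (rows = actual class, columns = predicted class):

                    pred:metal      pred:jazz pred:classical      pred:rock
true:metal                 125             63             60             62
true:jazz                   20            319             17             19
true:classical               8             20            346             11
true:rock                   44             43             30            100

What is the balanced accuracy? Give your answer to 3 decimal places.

Balanced accuracy = mean of per-class recall.
  metal: recall = 125/310 = 0.4032
  jazz: recall = 319/375 = 0.8507
  classical: recall = 346/385 = 0.8987
  rock: recall = 100/217 = 0.4608
Mean = (0.4032 + 0.8507 + 0.8987 + 0.4608) / 4 = 0.653

0.653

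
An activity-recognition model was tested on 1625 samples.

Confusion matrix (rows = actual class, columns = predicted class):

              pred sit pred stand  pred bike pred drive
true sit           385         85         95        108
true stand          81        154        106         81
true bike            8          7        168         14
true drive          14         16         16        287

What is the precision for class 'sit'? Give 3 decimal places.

0.789

Treat 'sit' as positive and all other classes as negative.
precision = TP/(TP+FP).
sit: TP=385, FP=81+8+14=103 → 385/488 = 0.7889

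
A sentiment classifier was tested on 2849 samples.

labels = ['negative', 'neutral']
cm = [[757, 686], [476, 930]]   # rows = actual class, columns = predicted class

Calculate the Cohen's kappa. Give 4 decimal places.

0.1857

Observed agreement pₒ = trace/N = 1687/2849 = 0.59214
Expected agreement pₑ = Σ (rowᵢ·colᵢ)/N² = (1443·1233 + 1406·1616)/2849² = 0.49913
κ = (pₒ − pₑ)/(1 − pₑ) = (0.59214 − 0.49913)/(1 − 0.49913) = 0.1857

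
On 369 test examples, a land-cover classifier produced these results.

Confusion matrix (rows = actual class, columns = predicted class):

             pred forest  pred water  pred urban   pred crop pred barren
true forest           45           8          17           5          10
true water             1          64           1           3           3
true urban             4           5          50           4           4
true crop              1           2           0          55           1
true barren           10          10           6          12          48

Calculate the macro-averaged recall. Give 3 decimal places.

Per-class recall (TP/(TP+FN)):
  forest: TP=45, FN=8+17+5+10=40 → 45/85 = 0.5294
  water: TP=64, FN=1+1+3+3=8 → 64/72 = 0.8889
  urban: TP=50, FN=4+5+4+4=17 → 50/67 = 0.7463
  crop: TP=55, FN=1+2+0+1=4 → 55/59 = 0.9322
  barren: TP=48, FN=10+10+6+12=38 → 48/86 = 0.5581
Macro-recall = mean = (0.5294 + 0.8889 + 0.7463 + 0.9322 + 0.5581) / 5 = 0.731

0.731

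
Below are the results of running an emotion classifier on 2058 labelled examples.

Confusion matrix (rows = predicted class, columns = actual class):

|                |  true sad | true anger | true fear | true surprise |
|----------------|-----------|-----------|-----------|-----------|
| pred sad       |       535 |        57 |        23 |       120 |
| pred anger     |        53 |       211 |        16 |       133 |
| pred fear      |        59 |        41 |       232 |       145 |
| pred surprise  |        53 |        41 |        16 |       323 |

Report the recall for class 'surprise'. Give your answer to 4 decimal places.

0.4480

recall = TP/(TP+FN).
surprise: TP=323, FN=120+133+145=398 → 323/721 = 0.44799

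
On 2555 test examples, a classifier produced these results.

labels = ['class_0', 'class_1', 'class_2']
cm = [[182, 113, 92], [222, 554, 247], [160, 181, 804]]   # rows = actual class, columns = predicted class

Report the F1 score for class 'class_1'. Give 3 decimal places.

Treat 'class_1' as positive and all other classes as negative.
F1 score = 2·TP/(2·TP+FP+FN).
class_1: TP=554, FP=113+181=294, FN=222+247=469 → 1108/1871 = 0.5922

0.592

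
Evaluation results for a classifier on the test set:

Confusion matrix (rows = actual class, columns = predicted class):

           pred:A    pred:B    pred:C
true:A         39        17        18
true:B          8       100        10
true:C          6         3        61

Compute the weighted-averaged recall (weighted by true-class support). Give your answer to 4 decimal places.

0.7634

Per-class recall (TP/(TP+FN)):
  A: TP=39, FN=17+18=35 → 39/74 = 0.52703
  B: TP=100, FN=8+10=18 → 100/118 = 0.84746
  C: TP=61, FN=6+3=9 → 61/70 = 0.87143
Weighted-recall = Σ (supportᵢ/N)·recallᵢ with N=262: (74/262)·0.52703 + (118/262)·0.84746 + (70/262)·0.87143 = 0.7634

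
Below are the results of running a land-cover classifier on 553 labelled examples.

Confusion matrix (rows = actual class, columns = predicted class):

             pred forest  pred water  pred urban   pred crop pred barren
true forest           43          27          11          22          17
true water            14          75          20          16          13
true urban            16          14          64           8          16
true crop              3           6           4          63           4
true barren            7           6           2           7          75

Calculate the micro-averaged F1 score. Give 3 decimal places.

Micro-averaging pools counts across classes: ΣTP=320, ΣFP=233, ΣFN=233.
Micro-F1 score = 2·TP/(2·TP+FP+FN) on pooled counts = 0.579 (equals overall accuracy in single-label multiclass).

0.579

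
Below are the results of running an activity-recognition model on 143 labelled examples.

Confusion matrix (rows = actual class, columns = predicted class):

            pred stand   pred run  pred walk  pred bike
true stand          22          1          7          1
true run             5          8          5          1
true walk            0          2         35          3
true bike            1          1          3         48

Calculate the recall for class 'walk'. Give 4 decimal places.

Take TP from the diagonal, FP from the rest of the 'walk' prediction marginal, FN from the rest of the 'walk' actual marginal.
recall = TP/(TP+FN).
walk: TP=35, FN=0+2+3=5 → 35/40 = 0.87500

0.8750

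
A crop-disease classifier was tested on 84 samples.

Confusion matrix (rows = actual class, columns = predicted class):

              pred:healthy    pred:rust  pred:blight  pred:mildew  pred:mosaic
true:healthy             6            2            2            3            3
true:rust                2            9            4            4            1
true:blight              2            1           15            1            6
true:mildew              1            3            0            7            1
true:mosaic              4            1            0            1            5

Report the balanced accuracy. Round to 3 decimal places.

0.493

Balanced accuracy = mean of per-class recall.
  healthy: recall = 6/16 = 0.3750
  rust: recall = 9/20 = 0.4500
  blight: recall = 15/25 = 0.6000
  mildew: recall = 7/12 = 0.5833
  mosaic: recall = 5/11 = 0.4545
Mean = (0.3750 + 0.4500 + 0.6000 + 0.5833 + 0.4545) / 5 = 0.493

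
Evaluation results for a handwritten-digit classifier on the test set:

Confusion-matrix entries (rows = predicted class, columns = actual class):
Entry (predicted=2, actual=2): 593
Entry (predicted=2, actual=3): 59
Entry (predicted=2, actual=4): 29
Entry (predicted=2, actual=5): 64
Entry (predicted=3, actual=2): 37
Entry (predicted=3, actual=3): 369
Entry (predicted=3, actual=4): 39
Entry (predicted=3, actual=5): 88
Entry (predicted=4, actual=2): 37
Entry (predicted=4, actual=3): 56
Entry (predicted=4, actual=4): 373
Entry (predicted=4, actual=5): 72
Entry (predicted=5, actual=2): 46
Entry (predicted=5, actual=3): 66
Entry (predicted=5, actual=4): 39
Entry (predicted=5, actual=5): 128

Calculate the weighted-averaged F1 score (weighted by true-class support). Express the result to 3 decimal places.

0.692

Per-class F1 score (2·TP/(2·TP+FP+FN)):
  2: TP=593, FP=59+29+64=152, FN=37+37+46=120 → 1186/1458 = 0.8134
  3: TP=369, FP=37+39+88=164, FN=59+56+66=181 → 738/1083 = 0.6814
  4: TP=373, FP=37+56+72=165, FN=29+39+39=107 → 746/1018 = 0.7328
  5: TP=128, FP=46+66+39=151, FN=64+88+72=224 → 256/631 = 0.4057
Weighted-F1 score = Σ (supportᵢ/N)·F1 scoreᵢ with N=2095: (713/2095)·0.8134 + (550/2095)·0.6814 + (480/2095)·0.7328 + (352/2095)·0.4057 = 0.692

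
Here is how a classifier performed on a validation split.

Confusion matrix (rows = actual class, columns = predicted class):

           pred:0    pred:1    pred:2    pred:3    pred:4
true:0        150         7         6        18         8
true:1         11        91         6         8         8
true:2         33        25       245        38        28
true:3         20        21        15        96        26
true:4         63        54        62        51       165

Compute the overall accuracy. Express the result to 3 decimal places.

Accuracy = trace / total = (150+91+245+96+165=747) / 1255 = 747/1255 = 0.595

0.595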